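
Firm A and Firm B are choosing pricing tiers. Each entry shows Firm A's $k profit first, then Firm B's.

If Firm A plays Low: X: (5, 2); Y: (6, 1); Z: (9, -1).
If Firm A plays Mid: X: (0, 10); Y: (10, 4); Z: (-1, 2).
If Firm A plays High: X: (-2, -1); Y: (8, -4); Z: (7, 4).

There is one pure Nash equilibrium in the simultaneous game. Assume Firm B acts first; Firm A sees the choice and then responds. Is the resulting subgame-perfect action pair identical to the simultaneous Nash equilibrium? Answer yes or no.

no

Work backward from Firm A's decision.
- X → Firm A plays Low (best of 5, 0, -2); Firm B gets 2.
- Y → Firm A plays Mid (best of 6, 10, 8); Firm B gets 4.
- Z → Firm A plays Low (best of 9, -1, 7); Firm B gets -1.
Among 2, 4, -1, the best is 4 at Y. Subgame-perfect outcome: (Mid, Y) with payoffs (10, 4).
For the simultaneous game, intersect best replies.
Firm A's best replies: X→Low; Y→Mid; Z→Low.
Firm B's best replies: Low→X; Mid→X; High→Z.
The unique mutual best reply is (Low, X), giving (5, 2).
Sequential outcome (Mid, Y) differs from the Nash profile (Low, X).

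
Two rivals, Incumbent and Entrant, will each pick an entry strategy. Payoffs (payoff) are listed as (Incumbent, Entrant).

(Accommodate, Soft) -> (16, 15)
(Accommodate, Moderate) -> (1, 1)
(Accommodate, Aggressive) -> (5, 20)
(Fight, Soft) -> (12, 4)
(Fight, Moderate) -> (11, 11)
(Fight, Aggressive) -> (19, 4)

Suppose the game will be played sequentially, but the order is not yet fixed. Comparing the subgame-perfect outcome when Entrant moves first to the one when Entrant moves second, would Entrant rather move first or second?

If Incumbent leads: Entrant's best replies are Accommodate→Aggressive, Fight→Moderate; Incumbent's induced payoffs 5, 11; outcome (Fight, Moderate), payoffs (11, 11).
If Entrant leads: Incumbent's best replies are Soft→Accommodate, Moderate→Fight, Aggressive→Fight; Entrant's induced payoffs 15, 11, 4; outcome (Accommodate, Soft), payoffs (16, 15).
Entrant gets 15 moving first and 11 moving second, so Entrant prefers to move first.

first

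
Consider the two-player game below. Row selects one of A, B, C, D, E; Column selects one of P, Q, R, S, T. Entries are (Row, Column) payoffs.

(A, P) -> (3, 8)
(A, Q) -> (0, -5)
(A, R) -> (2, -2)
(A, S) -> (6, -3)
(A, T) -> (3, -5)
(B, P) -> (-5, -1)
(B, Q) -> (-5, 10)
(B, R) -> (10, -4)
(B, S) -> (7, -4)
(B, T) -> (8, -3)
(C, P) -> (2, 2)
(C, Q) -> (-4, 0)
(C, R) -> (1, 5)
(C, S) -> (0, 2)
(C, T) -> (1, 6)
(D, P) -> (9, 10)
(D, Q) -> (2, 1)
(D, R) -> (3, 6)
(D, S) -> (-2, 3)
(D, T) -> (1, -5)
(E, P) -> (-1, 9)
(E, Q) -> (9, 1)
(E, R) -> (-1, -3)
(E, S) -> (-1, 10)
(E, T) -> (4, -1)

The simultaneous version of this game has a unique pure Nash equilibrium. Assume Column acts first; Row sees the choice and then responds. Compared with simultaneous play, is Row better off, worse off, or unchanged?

unchanged

Work backward from Row's decision.
- P: BR = D, leader payoff 10.
- Q: BR = E, leader payoff 1.
- R: BR = B, leader payoff -4.
- S: BR = B, leader payoff -4.
- T: BR = B, leader payoff -3.
Maximizing over 10, 1, -4, -4, -3, Column chooses P. Subgame-perfect outcome: (D, P) with payoffs (9, 10).
Now find the simultaneous Nash equilibrium.
Row's best replies: P→D; Q→E; R→B; S→B; T→B.
Column's best replies: A→P; B→Q; C→T; D→P; E→S.
Only (D, P) has each player best-responding; Nash payoffs (9, 10).
Row earns 9 sequentially versus 9 at the Nash outcome: unchanged.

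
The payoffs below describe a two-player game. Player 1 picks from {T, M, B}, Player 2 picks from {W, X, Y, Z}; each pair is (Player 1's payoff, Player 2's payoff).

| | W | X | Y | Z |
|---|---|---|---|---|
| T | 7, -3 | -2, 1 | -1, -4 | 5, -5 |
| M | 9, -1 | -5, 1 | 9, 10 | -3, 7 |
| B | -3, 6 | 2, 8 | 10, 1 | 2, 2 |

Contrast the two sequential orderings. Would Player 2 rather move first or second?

second

If Player 1 leads: Player 2's best replies are T→X, M→Y, B→X; Player 1's induced payoffs -2, 9, 2; outcome (M, Y), payoffs (9, 10).
If Player 2 leads: Player 1's best replies are W→M, X→B, Y→B, Z→T; Player 2's induced payoffs -1, 8, 1, -5; outcome (B, X), payoffs (2, 8).
Player 2 gets 8 moving first and 10 moving second, so Player 2 prefers to move second.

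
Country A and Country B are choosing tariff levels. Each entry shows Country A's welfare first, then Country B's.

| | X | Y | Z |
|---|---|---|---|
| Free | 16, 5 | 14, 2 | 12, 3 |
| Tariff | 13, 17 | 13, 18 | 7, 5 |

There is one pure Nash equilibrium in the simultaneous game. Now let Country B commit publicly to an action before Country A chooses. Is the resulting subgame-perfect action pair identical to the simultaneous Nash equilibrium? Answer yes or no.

yes

Country A best-responds to each possible Country B move:
- X → Country A plays Free (best of 16, 13); Country B gets 5.
- Y → Country A plays Free (best of 14, 13); Country B gets 2.
- Z → Country A plays Free (best of 12, 7); Country B gets 3.
Country B's induced payoffs are 5, 2, 3, so Country B commits to X. Subgame-perfect outcome: (Free, X) with payoffs (16, 5).
Now find the simultaneous Nash equilibrium.
Country A's best replies: X→Free; Y→Free; Z→Free.
Country B's best replies: Free→X; Tariff→Y.
Only (Free, X) has each player best-responding; Nash payoffs (16, 5).
Sequential outcome (Free, X) coincides with the Nash profile (Free, X).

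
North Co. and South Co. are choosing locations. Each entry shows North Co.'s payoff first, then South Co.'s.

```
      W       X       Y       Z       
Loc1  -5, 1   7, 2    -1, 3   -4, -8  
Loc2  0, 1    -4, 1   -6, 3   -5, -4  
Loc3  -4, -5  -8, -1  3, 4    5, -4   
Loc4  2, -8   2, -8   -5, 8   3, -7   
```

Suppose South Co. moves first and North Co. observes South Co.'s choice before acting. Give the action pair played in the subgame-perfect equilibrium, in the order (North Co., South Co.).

(Loc3, Y)

Backward induction with South Co. moving first.
- W: BR = Loc4, leader payoff -8.
- X: BR = Loc1, leader payoff 2.
- Y: BR = Loc3, leader payoff 4.
- Z: BR = Loc3, leader payoff -4.
South Co.'s induced payoffs are -8, 2, 4, -4, so South Co. commits to Y. Subgame-perfect outcome: (Loc3, Y) with payoffs (3, 4).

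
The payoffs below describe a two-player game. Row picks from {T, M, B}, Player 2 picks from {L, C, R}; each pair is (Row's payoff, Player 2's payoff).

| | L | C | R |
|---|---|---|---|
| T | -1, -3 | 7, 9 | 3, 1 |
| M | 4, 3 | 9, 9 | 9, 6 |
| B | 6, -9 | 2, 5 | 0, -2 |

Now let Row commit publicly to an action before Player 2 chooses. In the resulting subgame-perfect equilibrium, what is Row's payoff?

Work backward from Player 2's decision.
- T: BR = C, leader payoff 7.
- M: BR = C, leader payoff 9.
- B: BR = C, leader payoff 2.
Row's induced payoffs are 7, 9, 2, so Row commits to M. Subgame-perfect outcome: (M, C) with payoffs (9, 9).

9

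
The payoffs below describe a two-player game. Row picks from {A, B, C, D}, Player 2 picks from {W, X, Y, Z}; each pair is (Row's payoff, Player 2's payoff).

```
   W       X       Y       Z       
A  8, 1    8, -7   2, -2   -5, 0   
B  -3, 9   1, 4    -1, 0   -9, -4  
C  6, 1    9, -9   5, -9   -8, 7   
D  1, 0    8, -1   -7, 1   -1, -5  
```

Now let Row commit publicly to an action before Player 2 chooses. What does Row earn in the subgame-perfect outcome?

Solve by backward induction (Row leads).
- A: BR = W, leader payoff 8.
- B: BR = W, leader payoff -3.
- C: BR = Z, leader payoff -8.
- D: BR = Y, leader payoff -7.
Among 8, -3, -8, -7, the best is 8 at A. Subgame-perfect outcome: (A, W) with payoffs (8, 1).

8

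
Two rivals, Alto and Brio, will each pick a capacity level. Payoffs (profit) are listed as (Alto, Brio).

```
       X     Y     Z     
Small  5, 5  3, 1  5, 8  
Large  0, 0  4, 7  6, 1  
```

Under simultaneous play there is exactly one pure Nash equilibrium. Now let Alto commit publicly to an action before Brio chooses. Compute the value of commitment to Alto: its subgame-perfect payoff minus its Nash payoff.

1

Brio best-responds to each possible Alto move:
- Small → Brio plays Z (best of 5, 1, 8); Alto gets 5.
- Large → Brio plays Y (best of 0, 7, 1); Alto gets 4.
Alto's induced payoffs are 5, 4, so Alto commits to Small. Subgame-perfect outcome: (Small, Z) with payoffs (5, 8).
Now find the simultaneous Nash equilibrium.
Alto's best replies: X→Small; Y→Large; Z→Large.
Brio's best replies: Small→Z; Large→Y.
Only (Large, Y) has each player best-responding; Nash payoffs (4, 7).
Alto's commitment gain: 5 − 4 = 1.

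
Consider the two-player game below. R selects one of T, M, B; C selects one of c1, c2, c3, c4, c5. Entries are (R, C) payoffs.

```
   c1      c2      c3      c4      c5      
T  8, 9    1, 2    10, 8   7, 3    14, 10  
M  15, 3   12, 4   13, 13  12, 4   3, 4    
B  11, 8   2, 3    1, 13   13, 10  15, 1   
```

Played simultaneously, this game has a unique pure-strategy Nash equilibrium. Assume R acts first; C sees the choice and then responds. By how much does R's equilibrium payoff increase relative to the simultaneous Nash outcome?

Backward induction with R moving first.
- T: C compares 9, 2, 8, 3, 10 and picks c5; R would get 14.
- M: C compares 3, 4, 13, 4, 4 and picks c3; R would get 13.
- B: C compares 8, 3, 13, 10, 1 and picks c3; R would get 1.
Among 14, 13, 1, the best is 14 at T. Subgame-perfect outcome: (T, c5) with payoffs (14, 10).
Under simultaneous play:
R's best replies: c1→M; c2→M; c3→M; c4→B; c5→B.
C's best replies: T→c5; M→c3; B→c3.
The unique mutual best reply is (M, c3), giving (13, 13).
R's commitment gain: 14 − 13 = 1.

1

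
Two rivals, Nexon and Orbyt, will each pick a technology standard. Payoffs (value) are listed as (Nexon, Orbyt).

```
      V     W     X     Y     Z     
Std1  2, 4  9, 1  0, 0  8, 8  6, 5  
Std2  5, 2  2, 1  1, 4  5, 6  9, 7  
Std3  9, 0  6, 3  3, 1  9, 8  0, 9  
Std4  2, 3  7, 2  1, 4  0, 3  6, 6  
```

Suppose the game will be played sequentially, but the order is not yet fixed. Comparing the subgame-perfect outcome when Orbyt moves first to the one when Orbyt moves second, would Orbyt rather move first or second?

first

If Nexon leads: Orbyt's best replies are Std1→Y, Std2→Z, Std3→Z, Std4→Z; Nexon's induced payoffs 8, 9, 0, 6; outcome (Std2, Z), payoffs (9, 7).
If Orbyt leads: Nexon's best replies are V→Std3, W→Std1, X→Std3, Y→Std3, Z→Std2; Orbyt's induced payoffs 0, 1, 1, 8, 7; outcome (Std3, Y), payoffs (9, 8).
Orbyt gets 8 moving first and 7 moving second, so Orbyt prefers to move first.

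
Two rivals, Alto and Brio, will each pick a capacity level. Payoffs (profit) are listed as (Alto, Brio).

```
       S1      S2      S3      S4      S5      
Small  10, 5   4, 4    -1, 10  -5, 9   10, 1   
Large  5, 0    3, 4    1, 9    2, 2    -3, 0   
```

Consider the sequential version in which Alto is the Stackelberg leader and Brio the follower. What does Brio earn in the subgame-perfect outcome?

9

Backward induction with Alto moving first.
- Small: BR = S3, leader payoff -1.
- Large: BR = S3, leader payoff 1.
Maximizing over -1, 1, Alto chooses Large. Subgame-perfect outcome: (Large, S3) with payoffs (1, 9).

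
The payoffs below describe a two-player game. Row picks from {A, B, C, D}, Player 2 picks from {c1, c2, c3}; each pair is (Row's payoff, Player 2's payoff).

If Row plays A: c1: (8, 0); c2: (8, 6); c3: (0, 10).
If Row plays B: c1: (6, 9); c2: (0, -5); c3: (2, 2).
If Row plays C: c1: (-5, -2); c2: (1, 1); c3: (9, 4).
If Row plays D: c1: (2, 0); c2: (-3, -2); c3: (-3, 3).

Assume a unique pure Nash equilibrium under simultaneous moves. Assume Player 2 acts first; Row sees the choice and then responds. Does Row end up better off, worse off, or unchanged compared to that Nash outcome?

worse off

Work backward from Row's decision.
- c1 → Row plays A (best of 8, 6, -5, 2); Player 2 gets 0.
- c2 → Row plays A (best of 8, 0, 1, -3); Player 2 gets 6.
- c3 → Row plays C (best of 0, 2, 9, -3); Player 2 gets 4.
Player 2's induced payoffs are 0, 6, 4, so Player 2 commits to c2. Subgame-perfect outcome: (A, c2) with payoffs (8, 6).
Now find the simultaneous Nash equilibrium.
Row's best replies: c1→A; c2→A; c3→C.
Player 2's best replies: A→c3; B→c1; C→c3; D→c3.
Only (C, c3) has each player best-responding; Nash payoffs (9, 4).
Row earns 8 sequentially versus 9 at the Nash outcome: worse off.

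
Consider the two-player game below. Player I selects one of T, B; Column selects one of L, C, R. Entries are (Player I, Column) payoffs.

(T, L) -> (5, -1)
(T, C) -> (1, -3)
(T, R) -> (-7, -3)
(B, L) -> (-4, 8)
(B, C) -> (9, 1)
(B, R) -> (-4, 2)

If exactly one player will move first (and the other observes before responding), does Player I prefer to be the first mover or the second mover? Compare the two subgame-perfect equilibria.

first

If Player I leads: Column's best replies are T→L, B→L; Player I's induced payoffs 5, -4; outcome (T, L), payoffs (5, -1).
If Column leads: Player I's best replies are L→T, C→B, R→B; Column's induced payoffs -1, 1, 2; outcome (B, R), payoffs (-4, 2).
Player I gets 5 moving first and -4 moving second, so Player I prefers to move first.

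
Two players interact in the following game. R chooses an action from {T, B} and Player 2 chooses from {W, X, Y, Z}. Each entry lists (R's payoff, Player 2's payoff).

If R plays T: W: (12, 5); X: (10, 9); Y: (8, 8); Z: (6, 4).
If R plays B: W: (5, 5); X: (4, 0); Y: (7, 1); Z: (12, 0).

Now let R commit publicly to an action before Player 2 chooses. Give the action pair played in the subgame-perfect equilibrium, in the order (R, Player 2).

Work backward from Player 2's decision.
- T: BR = X, leader payoff 10.
- B: BR = W, leader payoff 5.
R's induced payoffs are 10, 5, so R commits to T. Subgame-perfect outcome: (T, X) with payoffs (10, 9).

(T, X)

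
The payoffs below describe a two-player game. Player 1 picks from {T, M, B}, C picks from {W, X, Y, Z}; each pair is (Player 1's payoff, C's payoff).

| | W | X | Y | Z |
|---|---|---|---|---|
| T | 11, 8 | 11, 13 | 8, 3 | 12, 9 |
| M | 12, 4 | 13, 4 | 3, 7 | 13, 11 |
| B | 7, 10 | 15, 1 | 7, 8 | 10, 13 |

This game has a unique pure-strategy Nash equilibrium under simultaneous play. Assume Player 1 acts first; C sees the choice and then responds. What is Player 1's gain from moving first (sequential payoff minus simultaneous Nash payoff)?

Work backward from C's decision.
- T: C compares 8, 13, 3, 9 and picks X; Player 1 would get 11.
- M: C compares 4, 4, 7, 11 and picks Z; Player 1 would get 13.
- B: C compares 10, 1, 8, 13 and picks Z; Player 1 would get 10.
Player 1's induced payoffs are 11, 13, 10, so Player 1 commits to M. Subgame-perfect outcome: (M, Z) with payoffs (13, 11).
For the simultaneous game, intersect best replies.
Player 1's best replies: W→M; X→B; Y→T; Z→M.
C's best replies: T→X; M→Z; B→Z.
Only (M, Z) has each player best-responding; Nash payoffs (13, 11).
Player 1's commitment gain: 13 − 13 = 0.

0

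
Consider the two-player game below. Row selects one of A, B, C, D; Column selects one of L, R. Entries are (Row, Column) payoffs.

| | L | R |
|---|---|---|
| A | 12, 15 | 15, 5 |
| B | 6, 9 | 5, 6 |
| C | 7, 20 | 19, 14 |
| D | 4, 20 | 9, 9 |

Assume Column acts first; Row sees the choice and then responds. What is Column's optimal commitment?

L

Work backward from Row's decision.
- L → Row plays A (best of 12, 6, 7, 4); Column gets 15.
- R → Row plays C (best of 15, 5, 19, 9); Column gets 14.
Column's induced payoffs are 15, 14, so Column commits to L. Subgame-perfect outcome: (A, L) with payoffs (12, 15).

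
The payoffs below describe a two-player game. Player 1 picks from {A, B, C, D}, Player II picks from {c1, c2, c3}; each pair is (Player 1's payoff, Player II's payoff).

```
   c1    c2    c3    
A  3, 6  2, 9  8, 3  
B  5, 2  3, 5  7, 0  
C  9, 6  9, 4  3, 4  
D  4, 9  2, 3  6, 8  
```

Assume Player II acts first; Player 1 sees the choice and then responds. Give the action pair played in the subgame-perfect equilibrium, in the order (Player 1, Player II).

Player 1 best-responds to each possible Player II move:
- c1 → Player 1 plays C (best of 3, 5, 9, 4); Player II gets 6.
- c2 → Player 1 plays C (best of 2, 3, 9, 2); Player II gets 4.
- c3 → Player 1 plays A (best of 8, 7, 3, 6); Player II gets 3.
Player II's induced payoffs are 6, 4, 3, so Player II commits to c1. Subgame-perfect outcome: (C, c1) with payoffs (9, 6).

(C, c1)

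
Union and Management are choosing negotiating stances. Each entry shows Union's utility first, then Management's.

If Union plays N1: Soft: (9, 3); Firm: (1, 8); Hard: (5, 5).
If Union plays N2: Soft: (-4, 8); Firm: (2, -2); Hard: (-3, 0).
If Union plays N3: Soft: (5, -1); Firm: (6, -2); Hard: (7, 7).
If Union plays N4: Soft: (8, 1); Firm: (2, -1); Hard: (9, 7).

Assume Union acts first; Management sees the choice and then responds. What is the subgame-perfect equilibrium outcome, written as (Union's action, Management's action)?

Work backward from Management's decision.
- N1: BR = Firm, leader payoff 1.
- N2: BR = Soft, leader payoff -4.
- N3: BR = Hard, leader payoff 7.
- N4: BR = Hard, leader payoff 9.
Among 1, -4, 7, 9, the best is 9 at N4. Subgame-perfect outcome: (N4, Hard) with payoffs (9, 7).

(N4, Hard)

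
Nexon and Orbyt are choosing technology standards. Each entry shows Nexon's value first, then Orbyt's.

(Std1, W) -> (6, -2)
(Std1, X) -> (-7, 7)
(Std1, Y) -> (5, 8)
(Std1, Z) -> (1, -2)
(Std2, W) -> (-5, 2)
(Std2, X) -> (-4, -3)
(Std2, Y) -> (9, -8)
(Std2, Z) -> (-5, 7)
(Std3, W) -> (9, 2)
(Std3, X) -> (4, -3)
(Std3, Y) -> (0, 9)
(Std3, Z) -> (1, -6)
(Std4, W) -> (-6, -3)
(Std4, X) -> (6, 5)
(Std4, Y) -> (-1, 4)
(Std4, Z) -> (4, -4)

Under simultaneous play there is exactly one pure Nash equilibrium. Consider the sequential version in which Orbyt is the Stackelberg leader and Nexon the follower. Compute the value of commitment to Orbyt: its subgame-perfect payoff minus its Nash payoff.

Solve by backward induction (Orbyt leads).
- W: Nexon compares 6, -5, 9, -6 and picks Std3; Orbyt would get 2.
- X: Nexon compares -7, -4, 4, 6 and picks Std4; Orbyt would get 5.
- Y: Nexon compares 5, 9, 0, -1 and picks Std2; Orbyt would get -8.
- Z: Nexon compares 1, -5, 1, 4 and picks Std4; Orbyt would get -4.
Maximizing over 2, 5, -8, -4, Orbyt chooses X. Subgame-perfect outcome: (Std4, X) with payoffs (6, 5).
For the simultaneous game, intersect best replies.
Nexon's best replies: W→Std3; X→Std4; Y→Std2; Z→Std4.
Orbyt's best replies: Std1→Y; Std2→Z; Std3→Y; Std4→X.
The unique mutual best reply is (Std4, X), giving (6, 5).
Orbyt's commitment gain: 5 − 5 = 0.

0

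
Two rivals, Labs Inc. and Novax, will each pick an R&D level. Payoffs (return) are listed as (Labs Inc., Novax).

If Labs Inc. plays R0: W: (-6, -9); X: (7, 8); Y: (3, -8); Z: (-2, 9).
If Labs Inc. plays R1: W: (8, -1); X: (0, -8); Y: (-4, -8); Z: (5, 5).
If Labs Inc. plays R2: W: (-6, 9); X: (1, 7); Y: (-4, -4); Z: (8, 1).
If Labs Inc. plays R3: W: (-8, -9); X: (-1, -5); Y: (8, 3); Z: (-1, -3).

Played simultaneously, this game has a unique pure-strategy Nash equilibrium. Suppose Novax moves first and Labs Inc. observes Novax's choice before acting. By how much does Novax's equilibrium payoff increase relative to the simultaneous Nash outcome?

5

Work backward from Labs Inc.'s decision.
- W: Labs Inc. compares -6, 8, -6, -8 and picks R1; Novax would get -1.
- X: Labs Inc. compares 7, 0, 1, -1 and picks R0; Novax would get 8.
- Y: Labs Inc. compares 3, -4, -4, 8 and picks R3; Novax would get 3.
- Z: Labs Inc. compares -2, 5, 8, -1 and picks R2; Novax would get 1.
Among -1, 8, 3, 1, the best is 8 at X. Subgame-perfect outcome: (R0, X) with payoffs (7, 8).
For the simultaneous game, intersect best replies.
Labs Inc.'s best replies: W→R1; X→R0; Y→R3; Z→R2.
Novax's best replies: R0→Z; R1→Z; R2→W; R3→Y.
The unique mutual best reply is (R3, Y), giving (8, 3).
Novax's commitment gain: 8 − 3 = 5.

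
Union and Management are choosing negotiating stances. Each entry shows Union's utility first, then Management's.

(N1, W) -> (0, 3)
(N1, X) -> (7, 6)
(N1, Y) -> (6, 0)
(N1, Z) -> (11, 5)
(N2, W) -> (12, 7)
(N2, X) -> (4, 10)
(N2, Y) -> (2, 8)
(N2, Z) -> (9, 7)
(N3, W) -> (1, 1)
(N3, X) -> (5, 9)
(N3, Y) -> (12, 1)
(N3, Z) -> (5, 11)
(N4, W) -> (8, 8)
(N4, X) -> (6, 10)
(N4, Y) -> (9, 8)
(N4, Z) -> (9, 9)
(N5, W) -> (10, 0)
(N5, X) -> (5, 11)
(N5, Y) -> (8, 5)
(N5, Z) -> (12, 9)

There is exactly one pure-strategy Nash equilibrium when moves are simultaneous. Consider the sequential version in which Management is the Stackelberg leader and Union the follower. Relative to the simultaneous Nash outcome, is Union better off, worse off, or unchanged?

better off

Union best-responds to each possible Management move:
- W: BR = N2, leader payoff 7.
- X: BR = N1, leader payoff 6.
- Y: BR = N3, leader payoff 1.
- Z: BR = N5, leader payoff 9.
Among 7, 6, 1, 9, the best is 9 at Z. Subgame-perfect outcome: (N5, Z) with payoffs (12, 9).
Under simultaneous play:
Union's best replies: W→N2; X→N1; Y→N3; Z→N5.
Management's best replies: N1→X; N2→X; N3→Z; N4→X; N5→X.
Only (N1, X) has each player best-responding; Nash payoffs (7, 6).
Union earns 12 sequentially versus 7 at the Nash outcome: better off.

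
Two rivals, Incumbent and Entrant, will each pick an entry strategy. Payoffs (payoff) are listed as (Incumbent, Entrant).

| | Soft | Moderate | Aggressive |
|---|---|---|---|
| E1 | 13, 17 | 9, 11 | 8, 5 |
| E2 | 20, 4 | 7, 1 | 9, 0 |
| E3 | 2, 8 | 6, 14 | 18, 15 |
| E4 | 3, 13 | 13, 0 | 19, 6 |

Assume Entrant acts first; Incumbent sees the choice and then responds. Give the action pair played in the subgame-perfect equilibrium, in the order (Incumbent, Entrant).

(E4, Aggressive)

Solve by backward induction (Entrant leads).
- Soft: BR = E2, leader payoff 4.
- Moderate: BR = E4, leader payoff 0.
- Aggressive: BR = E4, leader payoff 6.
Among 4, 0, 6, the best is 6 at Aggressive. Subgame-perfect outcome: (E4, Aggressive) with payoffs (19, 6).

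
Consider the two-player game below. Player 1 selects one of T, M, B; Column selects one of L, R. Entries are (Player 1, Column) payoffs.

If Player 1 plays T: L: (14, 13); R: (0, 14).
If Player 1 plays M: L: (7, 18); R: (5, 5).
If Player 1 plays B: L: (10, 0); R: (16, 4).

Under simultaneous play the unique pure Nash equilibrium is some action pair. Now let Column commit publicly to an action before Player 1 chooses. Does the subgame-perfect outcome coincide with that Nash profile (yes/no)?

Solve by backward induction (Column leads).
- L: BR = T, leader payoff 13.
- R: BR = B, leader payoff 4.
Among 13, 4, the best is 13 at L. Subgame-perfect outcome: (T, L) with payoffs (14, 13).
Now find the simultaneous Nash equilibrium.
Player 1's best replies: L→T; R→B.
Column's best replies: T→R; M→L; B→R.
The unique mutual best reply is (B, R), giving (16, 4).
Sequential outcome (T, L) differs from the Nash profile (B, R).

no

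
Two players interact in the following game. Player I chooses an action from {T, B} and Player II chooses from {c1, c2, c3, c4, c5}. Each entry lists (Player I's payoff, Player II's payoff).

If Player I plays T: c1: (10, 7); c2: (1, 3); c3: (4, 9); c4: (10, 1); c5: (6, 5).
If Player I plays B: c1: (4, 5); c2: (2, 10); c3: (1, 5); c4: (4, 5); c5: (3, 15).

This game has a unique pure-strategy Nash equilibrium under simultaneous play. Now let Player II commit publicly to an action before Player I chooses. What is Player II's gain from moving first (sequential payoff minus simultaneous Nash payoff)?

Work backward from Player I's decision.
- c1: BR = T, leader payoff 7.
- c2: BR = B, leader payoff 10.
- c3: BR = T, leader payoff 9.
- c4: BR = T, leader payoff 1.
- c5: BR = T, leader payoff 5.
Among 7, 10, 9, 1, 5, the best is 10 at c2. Subgame-perfect outcome: (B, c2) with payoffs (2, 10).
Now find the simultaneous Nash equilibrium.
Player I's best replies: c1→T; c2→B; c3→T; c4→T; c5→T.
Player II's best replies: T→c3; B→c5.
Only (T, c3) has each player best-responding; Nash payoffs (4, 9).
Player II's commitment gain: 10 − 9 = 1.

1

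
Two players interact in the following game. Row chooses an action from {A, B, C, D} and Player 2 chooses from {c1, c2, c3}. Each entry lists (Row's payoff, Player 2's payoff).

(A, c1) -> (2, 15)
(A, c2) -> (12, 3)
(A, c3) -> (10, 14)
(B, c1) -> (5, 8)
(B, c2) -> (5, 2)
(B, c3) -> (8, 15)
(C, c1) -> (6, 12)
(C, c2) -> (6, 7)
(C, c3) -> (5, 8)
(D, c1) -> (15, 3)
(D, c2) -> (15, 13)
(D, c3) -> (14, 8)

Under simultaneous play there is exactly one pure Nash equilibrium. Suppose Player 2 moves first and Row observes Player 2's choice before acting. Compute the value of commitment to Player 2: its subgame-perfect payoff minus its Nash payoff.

Solve by backward induction (Player 2 leads).
- c1: Row compares 2, 5, 6, 15 and picks D; Player 2 would get 3.
- c2: Row compares 12, 5, 6, 15 and picks D; Player 2 would get 13.
- c3: Row compares 10, 8, 5, 14 and picks D; Player 2 would get 8.
Player 2's induced payoffs are 3, 13, 8, so Player 2 commits to c2. Subgame-perfect outcome: (D, c2) with payoffs (15, 13).
Under simultaneous play:
Row's best replies: c1→D; c2→D; c3→D.
Player 2's best replies: A→c1; B→c3; C→c1; D→c2.
Only (D, c2) has each player best-responding; Nash payoffs (15, 13).
Player 2's commitment gain: 13 − 13 = 0.

0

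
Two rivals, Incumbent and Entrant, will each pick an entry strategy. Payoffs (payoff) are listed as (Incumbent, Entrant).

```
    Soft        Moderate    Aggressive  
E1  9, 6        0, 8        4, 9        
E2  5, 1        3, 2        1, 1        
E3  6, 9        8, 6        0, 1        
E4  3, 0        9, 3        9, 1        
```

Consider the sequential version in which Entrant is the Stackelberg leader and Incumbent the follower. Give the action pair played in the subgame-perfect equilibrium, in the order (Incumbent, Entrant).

Solve by backward induction (Entrant leads).
- Soft: Incumbent compares 9, 5, 6, 3 and picks E1; Entrant would get 6.
- Moderate: Incumbent compares 0, 3, 8, 9 and picks E4; Entrant would get 3.
- Aggressive: Incumbent compares 4, 1, 0, 9 and picks E4; Entrant would get 1.
Entrant's induced payoffs are 6, 3, 1, so Entrant commits to Soft. Subgame-perfect outcome: (E1, Soft) with payoffs (9, 6).

(E1, Soft)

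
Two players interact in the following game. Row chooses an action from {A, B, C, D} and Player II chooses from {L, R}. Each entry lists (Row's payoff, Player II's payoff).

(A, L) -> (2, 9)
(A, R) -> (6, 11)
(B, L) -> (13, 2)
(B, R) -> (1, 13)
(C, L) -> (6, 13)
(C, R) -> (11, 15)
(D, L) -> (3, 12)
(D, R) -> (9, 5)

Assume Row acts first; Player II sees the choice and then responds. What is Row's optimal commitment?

Solve by backward induction (Row leads).
- A: Player II compares 9, 11 and picks R; Row would get 6.
- B: Player II compares 2, 13 and picks R; Row would get 1.
- C: Player II compares 13, 15 and picks R; Row would get 11.
- D: Player II compares 12, 5 and picks L; Row would get 3.
Row's induced payoffs are 6, 1, 11, 3, so Row commits to C. Subgame-perfect outcome: (C, R) with payoffs (11, 15).

C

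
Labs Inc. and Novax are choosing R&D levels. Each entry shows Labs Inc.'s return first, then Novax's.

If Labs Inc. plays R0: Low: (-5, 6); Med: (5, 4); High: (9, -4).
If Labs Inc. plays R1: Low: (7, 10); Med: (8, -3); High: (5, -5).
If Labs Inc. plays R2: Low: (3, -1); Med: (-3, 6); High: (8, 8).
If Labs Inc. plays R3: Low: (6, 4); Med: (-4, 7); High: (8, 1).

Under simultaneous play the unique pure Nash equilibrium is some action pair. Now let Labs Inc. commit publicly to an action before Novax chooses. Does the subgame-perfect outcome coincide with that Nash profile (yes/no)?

Solve by backward induction (Labs Inc. leads).
- R0: Novax compares 6, 4, -4 and picks Low; Labs Inc. would get -5.
- R1: Novax compares 10, -3, -5 and picks Low; Labs Inc. would get 7.
- R2: Novax compares -1, 6, 8 and picks High; Labs Inc. would get 8.
- R3: Novax compares 4, 7, 1 and picks Med; Labs Inc. would get -4.
Among -5, 7, 8, -4, the best is 8 at R2. Subgame-perfect outcome: (R2, High) with payoffs (8, 8).
For the simultaneous game, intersect best replies.
Labs Inc.'s best replies: Low→R1; Med→R1; High→R0.
Novax's best replies: R0→Low; R1→Low; R2→High; R3→Med.
Only (R1, Low) has each player best-responding; Nash payoffs (7, 10).
Sequential outcome (R2, High) differs from the Nash profile (R1, Low).

no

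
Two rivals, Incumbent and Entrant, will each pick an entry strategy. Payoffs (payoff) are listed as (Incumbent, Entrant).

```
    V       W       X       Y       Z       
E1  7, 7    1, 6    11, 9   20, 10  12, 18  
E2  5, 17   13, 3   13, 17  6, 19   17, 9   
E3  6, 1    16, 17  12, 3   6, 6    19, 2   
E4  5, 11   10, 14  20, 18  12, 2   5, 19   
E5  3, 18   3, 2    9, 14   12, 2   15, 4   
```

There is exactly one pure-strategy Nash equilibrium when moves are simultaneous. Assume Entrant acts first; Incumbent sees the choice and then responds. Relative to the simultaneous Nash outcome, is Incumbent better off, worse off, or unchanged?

better off

Solve by backward induction (Entrant leads).
- V: BR = E1, leader payoff 7.
- W: BR = E3, leader payoff 17.
- X: BR = E4, leader payoff 18.
- Y: BR = E1, leader payoff 10.
- Z: BR = E3, leader payoff 2.
Maximizing over 7, 17, 18, 10, 2, Entrant chooses X. Subgame-perfect outcome: (E4, X) with payoffs (20, 18).
Under simultaneous play:
Incumbent's best replies: V→E1; W→E3; X→E4; Y→E1; Z→E3.
Entrant's best replies: E1→Z; E2→Y; E3→W; E4→Z; E5→V.
Only (E3, W) has each player best-responding; Nash payoffs (16, 17).
Incumbent earns 20 sequentially versus 16 at the Nash outcome: better off.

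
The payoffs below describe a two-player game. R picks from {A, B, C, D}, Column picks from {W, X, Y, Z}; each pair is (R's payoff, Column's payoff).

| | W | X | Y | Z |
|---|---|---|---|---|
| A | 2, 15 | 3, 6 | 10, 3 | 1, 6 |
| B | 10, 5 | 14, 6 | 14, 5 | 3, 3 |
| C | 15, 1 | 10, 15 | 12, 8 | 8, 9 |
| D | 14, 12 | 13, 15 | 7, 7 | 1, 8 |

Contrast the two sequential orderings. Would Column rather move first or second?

first

If R leads: Column's best replies are A→W, B→X, C→X, D→X; R's induced payoffs 2, 14, 10, 13; outcome (B, X), payoffs (14, 6).
If Column leads: R's best replies are W→C, X→B, Y→B, Z→C; Column's induced payoffs 1, 6, 5, 9; outcome (C, Z), payoffs (8, 9).
Column gets 9 moving first and 6 moving second, so Column prefers to move first.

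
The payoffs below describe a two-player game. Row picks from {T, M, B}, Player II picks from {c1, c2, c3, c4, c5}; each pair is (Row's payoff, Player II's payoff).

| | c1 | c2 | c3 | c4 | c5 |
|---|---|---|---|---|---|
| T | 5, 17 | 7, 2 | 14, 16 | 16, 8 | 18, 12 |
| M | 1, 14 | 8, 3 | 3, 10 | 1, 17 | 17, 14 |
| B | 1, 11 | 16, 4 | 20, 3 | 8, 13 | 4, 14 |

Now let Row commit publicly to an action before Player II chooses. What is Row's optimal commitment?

Work backward from Player II's decision.
- T → Player II plays c1 (best of 17, 2, 16, 8, 12); Row gets 5.
- M → Player II plays c4 (best of 14, 3, 10, 17, 14); Row gets 1.
- B → Player II plays c5 (best of 11, 4, 3, 13, 14); Row gets 4.
Maximizing over 5, 1, 4, Row chooses T. Subgame-perfect outcome: (T, c1) with payoffs (5, 17).

T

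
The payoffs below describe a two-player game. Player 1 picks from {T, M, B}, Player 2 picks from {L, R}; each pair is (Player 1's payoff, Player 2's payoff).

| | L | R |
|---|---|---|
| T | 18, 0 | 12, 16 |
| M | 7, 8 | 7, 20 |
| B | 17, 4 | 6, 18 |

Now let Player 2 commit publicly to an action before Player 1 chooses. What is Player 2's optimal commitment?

Work backward from Player 1's decision.
- L → Player 1 plays T (best of 18, 7, 17); Player 2 gets 0.
- R → Player 1 plays T (best of 12, 7, 6); Player 2 gets 16.
Player 2's induced payoffs are 0, 16, so Player 2 commits to R. Subgame-perfect outcome: (T, R) with payoffs (12, 16).

R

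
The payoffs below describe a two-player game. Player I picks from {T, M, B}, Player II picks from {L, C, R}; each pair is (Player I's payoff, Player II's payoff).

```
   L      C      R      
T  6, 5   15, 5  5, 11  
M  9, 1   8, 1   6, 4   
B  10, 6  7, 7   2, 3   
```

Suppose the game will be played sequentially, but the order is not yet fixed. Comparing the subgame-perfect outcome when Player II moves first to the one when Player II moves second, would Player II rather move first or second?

If Player I leads: Player II's best replies are T→R, M→R, B→C; Player I's induced payoffs 5, 6, 7; outcome (B, C), payoffs (7, 7).
If Player II leads: Player I's best replies are L→B, C→T, R→M; Player II's induced payoffs 6, 5, 4; outcome (B, L), payoffs (10, 6).
Player II gets 6 moving first and 7 moving second, so Player II prefers to move second.

second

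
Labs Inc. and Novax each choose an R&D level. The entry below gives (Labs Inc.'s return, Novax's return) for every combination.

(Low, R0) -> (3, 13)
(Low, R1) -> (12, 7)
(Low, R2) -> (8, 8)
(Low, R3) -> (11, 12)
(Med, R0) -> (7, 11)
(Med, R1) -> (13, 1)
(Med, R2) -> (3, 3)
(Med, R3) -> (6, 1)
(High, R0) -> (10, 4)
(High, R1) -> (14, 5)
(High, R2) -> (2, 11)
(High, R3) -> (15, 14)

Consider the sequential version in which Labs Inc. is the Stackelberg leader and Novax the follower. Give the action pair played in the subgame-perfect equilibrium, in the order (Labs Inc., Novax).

(High, R3)

Novax best-responds to each possible Labs Inc. move:
- Low: BR = R0, leader payoff 3.
- Med: BR = R0, leader payoff 7.
- High: BR = R3, leader payoff 15.
Maximizing over 3, 7, 15, Labs Inc. chooses High. Subgame-perfect outcome: (High, R3) with payoffs (15, 14).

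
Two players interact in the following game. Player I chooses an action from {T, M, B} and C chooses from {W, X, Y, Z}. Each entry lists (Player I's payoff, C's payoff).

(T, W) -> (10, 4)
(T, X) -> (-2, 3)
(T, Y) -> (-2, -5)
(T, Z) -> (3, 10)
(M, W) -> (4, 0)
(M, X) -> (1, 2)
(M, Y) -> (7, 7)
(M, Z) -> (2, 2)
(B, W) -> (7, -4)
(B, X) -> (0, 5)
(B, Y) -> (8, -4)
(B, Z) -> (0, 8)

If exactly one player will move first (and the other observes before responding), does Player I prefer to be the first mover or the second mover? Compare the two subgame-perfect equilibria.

If Player I leads: C's best replies are T→Z, M→Y, B→Z; Player I's induced payoffs 3, 7, 0; outcome (M, Y), payoffs (7, 7).
If C leads: Player I's best replies are W→T, X→M, Y→B, Z→T; C's induced payoffs 4, 2, -4, 10; outcome (T, Z), payoffs (3, 10).
Player I gets 7 moving first and 3 moving second, so Player I prefers to move first.

first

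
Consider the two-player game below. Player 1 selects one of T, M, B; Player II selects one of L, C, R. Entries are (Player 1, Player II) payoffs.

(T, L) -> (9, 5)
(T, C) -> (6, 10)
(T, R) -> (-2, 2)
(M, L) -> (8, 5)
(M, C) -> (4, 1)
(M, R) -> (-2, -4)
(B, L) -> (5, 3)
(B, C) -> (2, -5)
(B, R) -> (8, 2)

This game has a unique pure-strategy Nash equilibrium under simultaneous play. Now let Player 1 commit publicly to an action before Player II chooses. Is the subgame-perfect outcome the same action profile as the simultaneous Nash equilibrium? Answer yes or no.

no

Player II best-responds to each possible Player 1 move:
- T: BR = C, leader payoff 6.
- M: BR = L, leader payoff 8.
- B: BR = L, leader payoff 5.
Maximizing over 6, 8, 5, Player 1 chooses M. Subgame-perfect outcome: (M, L) with payoffs (8, 5).
Under simultaneous play:
Player 1's best replies: L→T; C→T; R→B.
Player II's best replies: T→C; M→L; B→L.
The unique mutual best reply is (T, C), giving (6, 10).
Sequential outcome (M, L) differs from the Nash profile (T, C).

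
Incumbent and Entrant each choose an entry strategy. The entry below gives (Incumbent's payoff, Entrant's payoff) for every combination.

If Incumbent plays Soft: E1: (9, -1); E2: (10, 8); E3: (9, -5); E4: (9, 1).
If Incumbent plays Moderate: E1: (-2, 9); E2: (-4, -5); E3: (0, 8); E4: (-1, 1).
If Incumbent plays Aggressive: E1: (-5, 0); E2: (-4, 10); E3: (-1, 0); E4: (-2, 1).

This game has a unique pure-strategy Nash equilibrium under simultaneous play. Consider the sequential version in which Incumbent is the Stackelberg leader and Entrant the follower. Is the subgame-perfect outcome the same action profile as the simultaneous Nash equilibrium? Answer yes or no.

yes

Entrant best-responds to each possible Incumbent move:
- Soft: BR = E2, leader payoff 10.
- Moderate: BR = E1, leader payoff -2.
- Aggressive: BR = E2, leader payoff -4.
Maximizing over 10, -2, -4, Incumbent chooses Soft. Subgame-perfect outcome: (Soft, E2) with payoffs (10, 8).
For the simultaneous game, intersect best replies.
Incumbent's best replies: E1→Soft; E2→Soft; E3→Soft; E4→Soft.
Entrant's best replies: Soft→E2; Moderate→E1; Aggressive→E2.
The unique mutual best reply is (Soft, E2), giving (10, 8).
Sequential outcome (Soft, E2) coincides with the Nash profile (Soft, E2).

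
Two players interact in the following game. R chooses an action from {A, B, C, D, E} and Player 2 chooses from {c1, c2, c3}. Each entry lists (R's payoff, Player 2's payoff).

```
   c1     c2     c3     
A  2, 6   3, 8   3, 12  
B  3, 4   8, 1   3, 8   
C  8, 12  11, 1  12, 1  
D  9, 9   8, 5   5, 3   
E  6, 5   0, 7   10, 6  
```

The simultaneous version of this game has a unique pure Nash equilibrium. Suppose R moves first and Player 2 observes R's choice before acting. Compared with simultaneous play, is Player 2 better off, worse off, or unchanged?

Player 2 best-responds to each possible R move:
- A: Player 2 compares 6, 8, 12 and picks c3; R would get 3.
- B: Player 2 compares 4, 1, 8 and picks c3; R would get 3.
- C: Player 2 compares 12, 1, 1 and picks c1; R would get 8.
- D: Player 2 compares 9, 5, 3 and picks c1; R would get 9.
- E: Player 2 compares 5, 7, 6 and picks c2; R would get 0.
R's induced payoffs are 3, 3, 8, 9, 0, so R commits to D. Subgame-perfect outcome: (D, c1) with payoffs (9, 9).
Under simultaneous play:
R's best replies: c1→D; c2→C; c3→C.
Player 2's best replies: A→c3; B→c3; C→c1; D→c1; E→c2.
The unique mutual best reply is (D, c1), giving (9, 9).
Player 2 earns 9 sequentially versus 9 at the Nash outcome: unchanged.

unchanged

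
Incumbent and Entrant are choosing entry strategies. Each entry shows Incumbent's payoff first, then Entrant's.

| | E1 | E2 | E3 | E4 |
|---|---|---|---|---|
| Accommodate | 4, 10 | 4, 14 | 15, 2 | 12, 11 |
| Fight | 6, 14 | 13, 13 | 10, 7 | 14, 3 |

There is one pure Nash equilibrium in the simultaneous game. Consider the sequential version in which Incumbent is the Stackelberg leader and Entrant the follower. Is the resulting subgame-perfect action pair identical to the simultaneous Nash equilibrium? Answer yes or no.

yes

Entrant best-responds to each possible Incumbent move:
- Accommodate: Entrant compares 10, 14, 2, 11 and picks E2; Incumbent would get 4.
- Fight: Entrant compares 14, 13, 7, 3 and picks E1; Incumbent would get 6.
Among 4, 6, the best is 6 at Fight. Subgame-perfect outcome: (Fight, E1) with payoffs (6, 14).
Under simultaneous play:
Incumbent's best replies: E1→Fight; E2→Fight; E3→Accommodate; E4→Fight.
Entrant's best replies: Accommodate→E2; Fight→E1.
Only (Fight, E1) has each player best-responding; Nash payoffs (6, 14).
Sequential outcome (Fight, E1) coincides with the Nash profile (Fight, E1).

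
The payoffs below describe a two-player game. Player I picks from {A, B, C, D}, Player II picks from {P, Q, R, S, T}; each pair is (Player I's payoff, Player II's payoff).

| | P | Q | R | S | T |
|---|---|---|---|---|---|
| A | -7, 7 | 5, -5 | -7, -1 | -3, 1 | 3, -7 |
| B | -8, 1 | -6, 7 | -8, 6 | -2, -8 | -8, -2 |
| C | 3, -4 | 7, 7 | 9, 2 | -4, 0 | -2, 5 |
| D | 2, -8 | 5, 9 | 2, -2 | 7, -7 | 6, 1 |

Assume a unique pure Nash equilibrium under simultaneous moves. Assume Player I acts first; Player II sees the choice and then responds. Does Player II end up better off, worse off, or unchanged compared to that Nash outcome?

Player II best-responds to each possible Player I move:
- A → Player II plays P (best of 7, -5, -1, 1, -7); Player I gets -7.
- B → Player II plays Q (best of 1, 7, 6, -8, -2); Player I gets -6.
- C → Player II plays Q (best of -4, 7, 2, 0, 5); Player I gets 7.
- D → Player II plays Q (best of -8, 9, -2, -7, 1); Player I gets 5.
Player I's induced payoffs are -7, -6, 7, 5, so Player I commits to C. Subgame-perfect outcome: (C, Q) with payoffs (7, 7).
For the simultaneous game, intersect best replies.
Player I's best replies: P→C; Q→C; R→C; S→D; T→D.
Player II's best replies: A→P; B→Q; C→Q; D→Q.
Only (C, Q) has each player best-responding; Nash payoffs (7, 7).
Player II earns 7 sequentially versus 7 at the Nash outcome: unchanged.

unchanged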